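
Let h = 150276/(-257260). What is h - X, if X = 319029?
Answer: -20518387704/64315 ≈ -3.1903e+5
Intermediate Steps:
h = -37569/64315 (h = 150276*(-1/257260) = -37569/64315 ≈ -0.58414)
h - X = -37569/64315 - 1*319029 = -37569/64315 - 319029 = -20518387704/64315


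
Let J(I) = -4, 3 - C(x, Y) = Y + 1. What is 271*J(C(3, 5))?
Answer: -1084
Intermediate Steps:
C(x, Y) = 2 - Y (C(x, Y) = 3 - (Y + 1) = 3 - (1 + Y) = 3 + (-1 - Y) = 2 - Y)
271*J(C(3, 5)) = 271*(-4) = -1084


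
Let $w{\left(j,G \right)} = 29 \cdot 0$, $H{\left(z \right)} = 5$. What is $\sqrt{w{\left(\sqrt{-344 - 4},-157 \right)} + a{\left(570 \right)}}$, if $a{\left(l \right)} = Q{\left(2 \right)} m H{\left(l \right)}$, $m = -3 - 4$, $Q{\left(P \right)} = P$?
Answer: $i \sqrt{70} \approx 8.3666 i$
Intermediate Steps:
$m = -7$ ($m = -3 - 4 = -7$)
$a{\left(l \right)} = -70$ ($a{\left(l \right)} = 2 \left(-7\right) 5 = \left(-14\right) 5 = -70$)
$w{\left(j,G \right)} = 0$
$\sqrt{w{\left(\sqrt{-344 - 4},-157 \right)} + a{\left(570 \right)}} = \sqrt{0 - 70} = \sqrt{-70} = i \sqrt{70}$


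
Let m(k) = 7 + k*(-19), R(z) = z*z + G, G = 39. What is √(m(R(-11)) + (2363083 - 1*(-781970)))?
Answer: 2*√785505 ≈ 1772.6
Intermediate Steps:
R(z) = 39 + z² (R(z) = z*z + 39 = z² + 39 = 39 + z²)
m(k) = 7 - 19*k
√(m(R(-11)) + (2363083 - 1*(-781970))) = √((7 - 19*(39 + (-11)²)) + (2363083 - 1*(-781970))) = √((7 - 19*(39 + 121)) + (2363083 + 781970)) = √((7 - 19*160) + 3145053) = √((7 - 3040) + 3145053) = √(-3033 + 3145053) = √3142020 = 2*√785505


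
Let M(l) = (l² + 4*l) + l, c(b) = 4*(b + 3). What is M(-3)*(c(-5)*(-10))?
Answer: -480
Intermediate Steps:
c(b) = 12 + 4*b (c(b) = 4*(3 + b) = 12 + 4*b)
M(l) = l² + 5*l
M(-3)*(c(-5)*(-10)) = (-3*(5 - 3))*((12 + 4*(-5))*(-10)) = (-3*2)*((12 - 20)*(-10)) = -(-48)*(-10) = -6*80 = -480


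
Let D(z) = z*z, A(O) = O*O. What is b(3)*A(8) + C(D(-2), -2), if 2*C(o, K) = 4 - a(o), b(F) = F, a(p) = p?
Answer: 192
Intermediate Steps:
A(O) = O²
D(z) = z²
C(o, K) = 2 - o/2 (C(o, K) = (4 - o)/2 = 2 - o/2)
b(3)*A(8) + C(D(-2), -2) = 3*8² + (2 - ½*(-2)²) = 3*64 + (2 - ½*4) = 192 + (2 - 2) = 192 + 0 = 192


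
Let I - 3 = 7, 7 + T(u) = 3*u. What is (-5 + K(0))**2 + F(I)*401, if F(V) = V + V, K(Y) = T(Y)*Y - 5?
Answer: 8120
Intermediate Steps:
T(u) = -7 + 3*u
I = 10 (I = 3 + 7 = 10)
K(Y) = -5 + Y*(-7 + 3*Y) (K(Y) = (-7 + 3*Y)*Y - 5 = Y*(-7 + 3*Y) - 5 = -5 + Y*(-7 + 3*Y))
F(V) = 2*V
(-5 + K(0))**2 + F(I)*401 = (-5 + (-5 + 0*(-7 + 3*0)))**2 + (2*10)*401 = (-5 + (-5 + 0*(-7 + 0)))**2 + 20*401 = (-5 + (-5 + 0*(-7)))**2 + 8020 = (-5 + (-5 + 0))**2 + 8020 = (-5 - 5)**2 + 8020 = (-10)**2 + 8020 = 100 + 8020 = 8120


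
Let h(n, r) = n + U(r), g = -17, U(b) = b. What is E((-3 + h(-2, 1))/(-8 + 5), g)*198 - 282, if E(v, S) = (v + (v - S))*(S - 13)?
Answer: -117102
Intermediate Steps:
h(n, r) = n + r
E(v, S) = (-13 + S)*(-S + 2*v) (E(v, S) = (-S + 2*v)*(-13 + S) = (-13 + S)*(-S + 2*v))
E((-3 + h(-2, 1))/(-8 + 5), g)*198 - 282 = (-1*(-17)**2 - 26*(-3 + (-2 + 1))/(-8 + 5) + 13*(-17) + 2*(-17)*((-3 + (-2 + 1))/(-8 + 5)))*198 - 282 = (-1*289 - 26*(-3 - 1)/(-3) - 221 + 2*(-17)*((-3 - 1)/(-3)))*198 - 282 = (-289 - (-104)*(-1)/3 - 221 + 2*(-17)*(-4*(-1/3)))*198 - 282 = (-289 - 26*4/3 - 221 + 2*(-17)*(4/3))*198 - 282 = (-289 - 104/3 - 221 - 136/3)*198 - 282 = -590*198 - 282 = -116820 - 282 = -117102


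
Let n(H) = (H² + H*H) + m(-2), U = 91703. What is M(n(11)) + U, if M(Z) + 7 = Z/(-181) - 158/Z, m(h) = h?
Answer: 1991594021/21720 ≈ 91694.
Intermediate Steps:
n(H) = -2 + 2*H² (n(H) = (H² + H*H) - 2 = (H² + H²) - 2 = 2*H² - 2 = -2 + 2*H²)
M(Z) = -7 - 158/Z - Z/181 (M(Z) = -7 + (Z/(-181) - 158/Z) = -7 + (Z*(-1/181) - 158/Z) = -7 + (-Z/181 - 158/Z) = -7 + (-158/Z - Z/181) = -7 - 158/Z - Z/181)
M(n(11)) + U = (-7 - 158/(-2 + 2*11²) - (-2 + 2*11²)/181) + 91703 = (-7 - 158/(-2 + 2*121) - (-2 + 2*121)/181) + 91703 = (-7 - 158/(-2 + 242) - (-2 + 242)/181) + 91703 = (-7 - 158/240 - 1/181*240) + 91703 = (-7 - 158*1/240 - 240/181) + 91703 = (-7 - 79/120 - 240/181) + 91703 = -195139/21720 + 91703 = 1991594021/21720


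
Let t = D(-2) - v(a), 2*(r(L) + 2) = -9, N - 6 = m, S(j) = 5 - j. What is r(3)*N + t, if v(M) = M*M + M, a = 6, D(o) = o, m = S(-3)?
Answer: -135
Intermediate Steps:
m = 8 (m = 5 - 1*(-3) = 5 + 3 = 8)
N = 14 (N = 6 + 8 = 14)
r(L) = -13/2 (r(L) = -2 + (1/2)*(-9) = -2 - 9/2 = -13/2)
v(M) = M + M**2 (v(M) = M**2 + M = M + M**2)
t = -44 (t = -2 - 6*(1 + 6) = -2 - 6*7 = -2 - 1*42 = -2 - 42 = -44)
r(3)*N + t = -13/2*14 - 44 = -91 - 44 = -135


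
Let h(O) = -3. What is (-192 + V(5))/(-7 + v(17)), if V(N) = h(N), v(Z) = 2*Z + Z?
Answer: -195/44 ≈ -4.4318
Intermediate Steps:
v(Z) = 3*Z
V(N) = -3
(-192 + V(5))/(-7 + v(17)) = (-192 - 3)/(-7 + 3*17) = -195/(-7 + 51) = -195/44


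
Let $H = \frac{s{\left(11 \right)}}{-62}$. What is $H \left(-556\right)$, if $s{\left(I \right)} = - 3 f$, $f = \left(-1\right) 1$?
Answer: $\frac{834}{31} \approx 26.903$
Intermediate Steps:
$f = -1$
$s{\left(I \right)} = 3$ ($s{\left(I \right)} = \left(-3\right) \left(-1\right) = 3$)
$H = - \frac{3}{62}$ ($H = \frac{3}{-62} = 3 \left(- \frac{1}{62}\right) = - \frac{3}{62} \approx -0.048387$)
$H \left(-556\right) = \left(- \frac{3}{62}\right) \left(-556\right) = \frac{834}{31}$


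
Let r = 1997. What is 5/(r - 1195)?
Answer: 5/802 ≈ 0.0062344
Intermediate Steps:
5/(r - 1195) = 5/(1997 - 1195) = 5/802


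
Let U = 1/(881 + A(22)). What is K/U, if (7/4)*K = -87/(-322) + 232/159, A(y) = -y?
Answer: 152106566/179193 ≈ 848.84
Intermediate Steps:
K = 177074/179193 (K = 4*(-87/(-322) + 232/159)/7 = 4*(-87*(-1/322) + 232*(1/159))/7 = 4*(87/322 + 232/159)/7 = (4/7)*(88537/51198) = 177074/179193 ≈ 0.98817)
U = 1/859 (U = 1/(881 - 1*22) = 1/(881 - 22) = 1/859 ≈ 0.0011641)
K/U = 177074/(179193*(1/859)) = (177074/179193)*859 = 152106566/179193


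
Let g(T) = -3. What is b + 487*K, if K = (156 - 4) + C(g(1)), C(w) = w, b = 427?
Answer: 72990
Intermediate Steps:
K = 149 (K = (156 - 4) - 3 = 152 - 3 = 149)
b + 487*K = 427 + 487*149 = 427 + 72563 = 72990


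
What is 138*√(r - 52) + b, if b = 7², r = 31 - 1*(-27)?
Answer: 49 + 138*√6 ≈ 387.03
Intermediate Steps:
r = 58 (r = 31 + 27 = 58)
b = 49
138*√(r - 52) + b = 138*√(58 - 52) + 49 = 138*√6 + 49 = 49 + 138*√6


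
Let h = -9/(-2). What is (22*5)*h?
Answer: 495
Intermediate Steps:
h = 9/2 (h = -9*(-½) = 9/2 ≈ 4.5000)
(22*5)*h = (22*5)*(9/2) = 110*(9/2) = 495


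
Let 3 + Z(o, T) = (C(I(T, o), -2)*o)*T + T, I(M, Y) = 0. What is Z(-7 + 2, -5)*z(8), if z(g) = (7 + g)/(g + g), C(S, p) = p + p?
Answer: -405/4 ≈ -101.25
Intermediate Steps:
C(S, p) = 2*p
z(g) = (7 + g)/(2*g) (z(g) = (7 + g)/((2*g)) = (7 + g)*(1/(2*g)) = (7 + g)/(2*g))
Z(o, T) = -3 + T - 4*T*o (Z(o, T) = -3 + (((2*(-2))*o)*T + T) = -3 + ((-4*o)*T + T) = -3 + (-4*T*o + T) = -3 + (T - 4*T*o) = -3 + T - 4*T*o)
Z(-7 + 2, -5)*z(8) = (-3 - 5 - 4*(-5)*(-7 + 2))*((½)*(7 + 8)/8) = (-3 - 5 - 4*(-5)*(-5))*((½)*(⅛)*15) = (-3 - 5 - 100)*(15/16) = -108*15/16 = -405/4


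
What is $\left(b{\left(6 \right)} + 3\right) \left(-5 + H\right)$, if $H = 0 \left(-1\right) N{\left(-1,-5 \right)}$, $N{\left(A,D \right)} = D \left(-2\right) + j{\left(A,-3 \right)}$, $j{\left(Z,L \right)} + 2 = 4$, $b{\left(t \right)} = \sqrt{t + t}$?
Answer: $-15 - 10 \sqrt{3} \approx -32.32$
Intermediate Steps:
$b{\left(t \right)} = \sqrt{2} \sqrt{t}$ ($b{\left(t \right)} = \sqrt{2 t} = \sqrt{2} \sqrt{t}$)
$j{\left(Z,L \right)} = 2$ ($j{\left(Z,L \right)} = -2 + 4 = 2$)
$N{\left(A,D \right)} = 2 - 2 D$ ($N{\left(A,D \right)} = D \left(-2\right) + 2 = - 2 D + 2 = 2 - 2 D$)
$H = 0$ ($H = 0 \left(-1\right) \left(2 - -10\right) = 0 \left(2 + 10\right) = 0 \cdot 12 = 0$)
$\left(b{\left(6 \right)} + 3\right) \left(-5 + H\right) = \left(\sqrt{2} \sqrt{6} + 3\right) \left(-5 + 0\right) = \left(2 \sqrt{3} + 3\right) \left(-5\right) = \left(3 + 2 \sqrt{3}\right) \left(-5\right) = -15 - 10 \sqrt{3}$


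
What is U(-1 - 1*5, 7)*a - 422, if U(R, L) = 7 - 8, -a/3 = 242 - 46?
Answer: 166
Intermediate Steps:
a = -588 (a = -3*(242 - 46) = -3*196 = -588)
U(R, L) = -1
U(-1 - 1*5, 7)*a - 422 = -1*(-588) - 422 = 588 - 422 = 166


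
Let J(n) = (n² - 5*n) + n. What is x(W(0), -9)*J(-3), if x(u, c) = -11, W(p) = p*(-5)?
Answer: -231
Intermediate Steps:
J(n) = n² - 4*n
W(p) = -5*p
x(W(0), -9)*J(-3) = -(-33)*(-4 - 3) = -(-33)*(-7) = -11*21 = -231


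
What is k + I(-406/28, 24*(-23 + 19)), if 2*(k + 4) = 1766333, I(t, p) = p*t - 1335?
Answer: 1766439/2 ≈ 8.8322e+5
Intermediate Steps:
I(t, p) = -1335 + p*t
k = 1766325/2 (k = -4 + (1/2)*1766333 = -4 + 1766333/2 = 1766325/2 ≈ 8.8316e+5)
k + I(-406/28, 24*(-23 + 19)) = 1766325/2 + (-1335 + (24*(-23 + 19))*(-406/28)) = 1766325/2 + (-1335 + (24*(-4))*(-406/28)) = 1766325/2 + (-1335 - (-2784)/2) = 1766325/2 + (-1335 - 96*(-29/2)) = 1766325/2 + (-1335 + 1392) = 1766325/2 + 57 = 1766439/2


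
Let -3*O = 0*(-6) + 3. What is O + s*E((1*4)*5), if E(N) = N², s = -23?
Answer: -9201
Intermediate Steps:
O = -1 (O = -(0*(-6) + 3)/3 = -(0 + 3)/3 = -⅓*3 = -1)
O + s*E((1*4)*5) = -1 - 23*((1*4)*5)² = -1 - 23*(4*5)² = -1 - 23*20² = -1 - 23*400 = -1 - 9200 = -9201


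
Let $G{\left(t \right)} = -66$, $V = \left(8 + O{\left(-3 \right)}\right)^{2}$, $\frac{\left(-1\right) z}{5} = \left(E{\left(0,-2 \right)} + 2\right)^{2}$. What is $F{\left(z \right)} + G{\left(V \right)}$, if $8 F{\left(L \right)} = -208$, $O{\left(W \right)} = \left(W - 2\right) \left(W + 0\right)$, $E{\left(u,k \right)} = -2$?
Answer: $-92$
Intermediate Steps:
$O{\left(W \right)} = W \left(-2 + W\right)$ ($O{\left(W \right)} = \left(-2 + W\right) W = W \left(-2 + W\right)$)
$z = 0$ ($z = - 5 \left(-2 + 2\right)^{2} = - 5 \cdot 0^{2} = \left(-5\right) 0 = 0$)
$F{\left(L \right)} = -26$ ($F{\left(L \right)} = \frac{1}{8} \left(-208\right) = -26$)
$V = 529$ ($V = \left(8 - 3 \left(-2 - 3\right)\right)^{2} = \left(8 - -15\right)^{2} = \left(8 + 15\right)^{2} = 23^{2} = 529$)
$F{\left(z \right)} + G{\left(V \right)} = -26 - 66 = -92$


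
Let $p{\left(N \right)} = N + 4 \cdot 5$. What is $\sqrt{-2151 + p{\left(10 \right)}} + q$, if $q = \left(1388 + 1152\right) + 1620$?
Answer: $4160 + i \sqrt{2121} \approx 4160.0 + 46.054 i$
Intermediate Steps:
$p{\left(N \right)} = 20 + N$ ($p{\left(N \right)} = N + 20 = 20 + N$)
$q = 4160$ ($q = 2540 + 1620 = 4160$)
$\sqrt{-2151 + p{\left(10 \right)}} + q = \sqrt{-2151 + \left(20 + 10\right)} + 4160 = \sqrt{-2151 + 30} + 4160 = \sqrt{-2121} + 4160 = i \sqrt{2121} + 4160 = 4160 + i \sqrt{2121}$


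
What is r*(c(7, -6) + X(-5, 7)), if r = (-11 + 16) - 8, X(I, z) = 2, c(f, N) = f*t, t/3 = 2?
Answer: -132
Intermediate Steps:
t = 6 (t = 3*2 = 6)
c(f, N) = 6*f (c(f, N) = f*6 = 6*f)
r = -3 (r = 5 - 8 = -3)
r*(c(7, -6) + X(-5, 7)) = -3*(6*7 + 2) = -3*(42 + 2) = -3*44 = -132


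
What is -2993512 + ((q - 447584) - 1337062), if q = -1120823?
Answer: -5898981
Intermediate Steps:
-2993512 + ((q - 447584) - 1337062) = -2993512 + ((-1120823 - 447584) - 1337062) = -2993512 + (-1568407 - 1337062) = -2993512 - 2905469 = -5898981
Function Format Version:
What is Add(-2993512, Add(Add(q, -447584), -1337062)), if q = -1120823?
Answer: -5898981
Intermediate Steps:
Add(-2993512, Add(Add(q, -447584), -1337062)) = Add(-2993512, Add(Add(-1120823, -447584), -1337062)) = Add(-2993512, Add(-1568407, -1337062)) = Add(-2993512, -2905469) = -5898981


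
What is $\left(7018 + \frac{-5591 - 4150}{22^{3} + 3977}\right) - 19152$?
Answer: $- \frac{59156497}{4875} \approx -12135.0$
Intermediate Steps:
$\left(7018 + \frac{-5591 - 4150}{22^{3} + 3977}\right) - 19152 = \left(7018 - \frac{9741}{10648 + 3977}\right) - 19152 = \left(7018 - \frac{9741}{14625}\right) - 19152 = \left(7018 - \frac{3247}{4875}\right) - 19152 = \frac{34209503}{4875} - 19152 = - \frac{59156497}{4875}$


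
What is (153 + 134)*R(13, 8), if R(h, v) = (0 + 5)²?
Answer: 7175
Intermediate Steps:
R(h, v) = 25 (R(h, v) = 5² = 25)
(153 + 134)*R(13, 8) = (153 + 134)*25 = 287*25 = 7175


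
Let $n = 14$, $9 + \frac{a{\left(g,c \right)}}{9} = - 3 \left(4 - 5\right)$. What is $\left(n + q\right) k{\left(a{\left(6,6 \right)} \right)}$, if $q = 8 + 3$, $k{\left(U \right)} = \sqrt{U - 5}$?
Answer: $25 i \sqrt{59} \approx 192.03 i$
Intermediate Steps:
$a{\left(g,c \right)} = -54$ ($a{\left(g,c \right)} = -81 + 9 \left(- 3 \left(4 - 5\right)\right) = -81 + 9 \left(\left(-3\right) \left(-1\right)\right) = -81 + 9 \cdot 3 = -81 + 27 = -54$)
$k{\left(U \right)} = \sqrt{-5 + U}$
$q = 11$
$\left(n + q\right) k{\left(a{\left(6,6 \right)} \right)} = \left(14 + 11\right) \sqrt{-5 - 54} = 25 \sqrt{-59} = 25 i \sqrt{59}$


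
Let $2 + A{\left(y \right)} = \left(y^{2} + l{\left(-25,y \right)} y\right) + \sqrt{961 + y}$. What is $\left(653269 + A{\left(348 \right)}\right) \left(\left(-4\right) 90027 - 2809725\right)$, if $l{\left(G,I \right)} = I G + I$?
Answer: $6758480185125 - 3169833 \sqrt{1309} \approx 6.7584 \cdot 10^{12}$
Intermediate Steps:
$l{\left(G,I \right)} = I + G I$ ($l{\left(G,I \right)} = G I + I = I + G I$)
$A{\left(y \right)} = -2 + \sqrt{961 + y} - 23 y^{2}$ ($A{\left(y \right)} = -2 + \left(\left(y^{2} + y \left(1 - 25\right) y\right) + \sqrt{961 + y}\right) = -2 + \left(\left(y^{2} + y \left(-24\right) y\right) + \sqrt{961 + y}\right) = -2 + \left(\left(y^{2} + - 24 y y\right) + \sqrt{961 + y}\right) = -2 + \left(\left(y^{2} - 24 y^{2}\right) + \sqrt{961 + y}\right) = -2 - \left(- \sqrt{961 + y} + 23 y^{2}\right) = -2 + \sqrt{961 + y} - 23 y^{2}$)
$\left(653269 + A{\left(348 \right)}\right) \left(\left(-4\right) 90027 - 2809725\right) = \left(653269 - \left(2 + 2785392 - \sqrt{961 + 348}\right)\right) \left(\left(-4\right) 90027 - 2809725\right) = \left(653269 - \left(2785394 - \sqrt{1309}\right)\right) \left(-360108 - 2809725\right) = \left(653269 - \left(2785394 - \sqrt{1309}\right)\right) \left(-3169833\right) = \left(-2132125 + \sqrt{1309}\right) \left(-3169833\right) = 6758480185125 - 3169833 \sqrt{1309}$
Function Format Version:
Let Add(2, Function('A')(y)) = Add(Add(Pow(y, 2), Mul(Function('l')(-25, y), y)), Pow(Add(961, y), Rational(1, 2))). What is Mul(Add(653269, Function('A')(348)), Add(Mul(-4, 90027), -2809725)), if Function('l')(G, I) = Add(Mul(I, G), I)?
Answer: Add(6758480185125, Mul(-3169833, Pow(1309, Rational(1, 2)))) ≈ 6.7584e+12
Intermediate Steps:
Function('l')(G, I) = Add(I, Mul(G, I)) (Function('l')(G, I) = Add(Mul(G, I), I) = Add(I, Mul(G, I)))
Function('A')(y) = Add(-2, Pow(Add(961, y), Rational(1, 2)), Mul(-23, Pow(y, 2))) (Function('A')(y) = Add(-2, Add(Add(Pow(y, 2), Mul(Mul(y, Add(1, -25)), y)), Pow(Add(961, y), Rational(1, 2)))) = Add(-2, Add(Add(Pow(y, 2), Mul(Mul(y, -24), y)), Pow(Add(961, y), Rational(1, 2)))) = Add(-2, Add(Add(Pow(y, 2), Mul(Mul(-24, y), y)), Pow(Add(961, y), Rational(1, 2)))) = Add(-2, Add(Add(Pow(y, 2), Mul(-24, Pow(y, 2))), Pow(Add(961, y), Rational(1, 2)))) = Add(-2, Add(Mul(-23, Pow(y, 2)), Pow(Add(961, y), Rational(1, 2)))) = Add(-2, Add(Pow(Add(961, y), Rational(1, 2)), Mul(-23, Pow(y, 2)))) = Add(-2, Pow(Add(961, y), Rational(1, 2)), Mul(-23, Pow(y, 2))))
Mul(Add(653269, Function('A')(348)), Add(Mul(-4, 90027), -2809725)) = Mul(Add(653269, Add(-2, Pow(Add(961, 348), Rational(1, 2)), Mul(-23, Pow(348, 2)))), Add(Mul(-4, 90027), -2809725)) = Mul(Add(653269, Add(-2, Pow(1309, Rational(1, 2)), Mul(-23, 121104))), Add(-360108, -2809725)) = Mul(Add(653269, Add(-2, Pow(1309, Rational(1, 2)), -2785392)), -3169833) = Mul(Add(653269, Add(-2785394, Pow(1309, Rational(1, 2)))), -3169833) = Mul(Add(-2132125, Pow(1309, Rational(1, 2))), -3169833) = Add(6758480185125, Mul(-3169833, Pow(1309, Rational(1, 2))))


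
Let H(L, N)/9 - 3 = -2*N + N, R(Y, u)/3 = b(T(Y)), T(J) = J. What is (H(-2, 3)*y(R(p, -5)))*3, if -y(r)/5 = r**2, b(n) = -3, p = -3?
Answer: 0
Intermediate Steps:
R(Y, u) = -9 (R(Y, u) = 3*(-3) = -9)
H(L, N) = 27 - 9*N (H(L, N) = 27 + 9*(-2*N + N) = 27 + 9*(-N) = 27 - 9*N)
y(r) = -5*r**2
(H(-2, 3)*y(R(p, -5)))*3 = ((27 - 9*3)*(-5*(-9)**2))*3 = ((27 - 27)*(-5*81))*3 = (0*(-405))*3 = 0*3 = 0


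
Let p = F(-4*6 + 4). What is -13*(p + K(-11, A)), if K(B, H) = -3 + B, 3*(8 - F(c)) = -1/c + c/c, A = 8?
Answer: 1651/20 ≈ 82.550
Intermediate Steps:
F(c) = 23/3 + 1/(3*c) (F(c) = 8 - (-1/c + c/c)/3 = 8 - (-1/c + 1)/3 = 8 - (1 - 1/c)/3 = 8 + (-⅓ + 1/(3*c)) = 23/3 + 1/(3*c))
p = 153/20 (p = (1 + 23*(-4*6 + 4))/(3*(-4*6 + 4)) = (1 + 23*(-24 + 4))/(3*(-24 + 4)) = (⅓)*(1 + 23*(-20))/(-20) = (⅓)*(-1/20)*(1 - 460) = (⅓)*(-1/20)*(-459) = 153/20 ≈ 7.6500)
-13*(p + K(-11, A)) = -13*(153/20 + (-3 - 11)) = -13*(153/20 - 14) = -13*(-127/20) = 1651/20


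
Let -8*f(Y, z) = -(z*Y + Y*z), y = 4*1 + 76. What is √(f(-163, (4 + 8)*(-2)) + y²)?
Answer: √7378 ≈ 85.895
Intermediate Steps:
y = 80 (y = 4 + 76 = 80)
f(Y, z) = Y*z/4 (f(Y, z) = -(-1)*(z*Y + Y*z)/8 = -(-1)*(Y*z + Y*z)/8 = -(-1)*2*Y*z/8 = -(-1)*Y*z/4 = Y*z/4)
√(f(-163, (4 + 8)*(-2)) + y²) = √((¼)*(-163)*((4 + 8)*(-2)) + 80²) = √((¼)*(-163)*(12*(-2)) + 6400) = √((¼)*(-163)*(-24) + 6400) = √(978 + 6400) = √7378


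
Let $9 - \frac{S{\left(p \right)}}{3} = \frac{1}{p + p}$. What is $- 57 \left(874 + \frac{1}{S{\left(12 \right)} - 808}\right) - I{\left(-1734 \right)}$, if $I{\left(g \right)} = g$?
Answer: $- \frac{100158820}{2083} \approx -48084.0$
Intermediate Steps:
$S{\left(p \right)} = 27 - \frac{3}{2 p}$ ($S{\left(p \right)} = 27 - \frac{3}{p + p} = 27 - \frac{3}{2 p}$)
$- 57 \left(874 + \frac{1}{S{\left(12 \right)} - 808}\right) - I{\left(-1734 \right)} = - 57 \left(874 + \frac{1}{\left(27 - \frac{3}{2 \cdot 12}\right) - 808}\right) - -1734 = - 57 \left(874 + \frac{1}{\left(27 - \frac{1}{8}\right) - 808}\right) + 1734 = - 57 \left(874 + \frac{1}{\frac{215}{8} - 808}\right) + 1734 = - 57 \left(874 + \frac{1}{- \frac{6249}{8}}\right) + 1734 = - 57 \left(874 - \frac{8}{6249}\right) + 1734 = \left(-57\right) \frac{5461618}{6249} + 1734 = - \frac{103770742}{2083} + 1734 = - \frac{100158820}{2083}$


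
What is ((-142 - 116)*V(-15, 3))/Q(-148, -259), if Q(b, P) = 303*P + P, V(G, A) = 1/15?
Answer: 43/196840 ≈ 0.00021845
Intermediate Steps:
V(G, A) = 1/15
Q(b, P) = 304*P
((-142 - 116)*V(-15, 3))/Q(-148, -259) = ((-142 - 116)*(1/15))/((304*(-259))) = -258*1/15/(-78736) = -86/5*(-1/78736) = 43/196840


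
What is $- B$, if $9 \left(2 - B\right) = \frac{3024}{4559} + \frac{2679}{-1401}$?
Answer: $- \frac{40981933}{19161477} \approx -2.1388$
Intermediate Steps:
$B = \frac{40981933}{19161477}$ ($B = 2 - \frac{\frac{3024}{4559} + \frac{2679}{-1401}}{9} = 2 - \frac{3024 \cdot \frac{1}{4559} + 2679 \left(- \frac{1}{1401}\right)}{9} = 2 - \frac{\frac{3024}{4559} - \frac{893}{467}}{9} = 2 - - \frac{2658979}{19161477} = 2 + \frac{2658979}{19161477} = \frac{40981933}{19161477} \approx 2.1388$)
$- B = \left(-1\right) \frac{40981933}{19161477} = - \frac{40981933}{19161477}$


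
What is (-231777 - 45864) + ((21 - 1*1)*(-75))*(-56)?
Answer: -193641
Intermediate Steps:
(-231777 - 45864) + ((21 - 1*1)*(-75))*(-56) = -277641 + ((21 - 1)*(-75))*(-56) = -277641 + (20*(-75))*(-56) = -277641 - 1500*(-56) = -277641 + 84000 = -193641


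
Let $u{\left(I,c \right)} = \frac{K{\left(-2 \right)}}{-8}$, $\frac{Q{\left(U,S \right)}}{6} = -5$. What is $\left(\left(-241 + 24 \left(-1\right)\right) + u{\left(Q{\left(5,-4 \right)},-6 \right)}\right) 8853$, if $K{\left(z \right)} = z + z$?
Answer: $- \frac{4683237}{2} \approx -2.3416 \cdot 10^{6}$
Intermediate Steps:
$Q{\left(U,S \right)} = -30$ ($Q{\left(U,S \right)} = 6 \left(-5\right) = -30$)
$K{\left(z \right)} = 2 z$
$u{\left(I,c \right)} = \frac{1}{2}$ ($u{\left(I,c \right)} = \frac{2 \left(-2\right)}{-8} = \left(-4\right) \left(- \frac{1}{8}\right) = \frac{1}{2}$)
$\left(\left(-241 + 24 \left(-1\right)\right) + u{\left(Q{\left(5,-4 \right)},-6 \right)}\right) 8853 = \left(\left(-241 + 24 \left(-1\right)\right) + \frac{1}{2}\right) 8853 = \left(\left(-241 - 24\right) + \frac{1}{2}\right) 8853 = \left(-265 + \frac{1}{2}\right) 8853 = \left(- \frac{529}{2}\right) 8853 = - \frac{4683237}{2}$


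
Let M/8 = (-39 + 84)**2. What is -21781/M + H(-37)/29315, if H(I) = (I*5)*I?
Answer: -105524203/94980600 ≈ -1.1110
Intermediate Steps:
H(I) = 5*I**2 (H(I) = (5*I)*I = 5*I**2)
M = 16200 (M = 8*(-39 + 84)**2 = 8*45**2 = 8*2025 = 16200)
-21781/M + H(-37)/29315 = -21781/16200 + (5*(-37)**2)/29315 = -21781*1/16200 + (5*1369)*(1/29315) = -21781/16200 + 6845*(1/29315) = -21781/16200 + 1369/5863 = -105524203/94980600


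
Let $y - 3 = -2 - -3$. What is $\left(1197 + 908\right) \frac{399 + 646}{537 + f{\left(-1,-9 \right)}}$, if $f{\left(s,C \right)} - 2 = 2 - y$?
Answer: $\frac{2199725}{537} \approx 4096.3$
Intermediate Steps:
$y = 4$ ($y = 3 - -1 = 3 + \left(-2 + 3\right) = 3 + 1 = 4$)
$f{\left(s,C \right)} = 0$ ($f{\left(s,C \right)} = 2 + \left(2 - 4\right) = 2 - 2 = 0$)
$\left(1197 + 908\right) \frac{399 + 646}{537 + f{\left(-1,-9 \right)}} = \left(1197 + 908\right) \frac{399 + 646}{537 + 0} = 2105 \cdot \frac{1045}{537} = \frac{2199725}{537}$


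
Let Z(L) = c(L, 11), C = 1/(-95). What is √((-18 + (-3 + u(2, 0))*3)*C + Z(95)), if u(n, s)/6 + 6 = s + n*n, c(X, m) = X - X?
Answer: 3*√665/95 ≈ 0.81435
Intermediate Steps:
C = -1/95 ≈ -0.010526
c(X, m) = 0
u(n, s) = -36 + 6*s + 6*n² (u(n, s) = -36 + 6*(s + n*n) = -36 + 6*(s + n²) = -36 + (6*s + 6*n²) = -36 + 6*s + 6*n²)
Z(L) = 0
√((-18 + (-3 + u(2, 0))*3)*C + Z(95)) = √((-18 + (-3 + (-36 + 6*0 + 6*2²))*3)*(-1/95) + 0) = √((-18 + (-3 + (-36 + 0 + 6*4))*3)*(-1/95) + 0) = √((-18 + (-3 + (-36 + 0 + 24))*3)*(-1/95) + 0) = √((-18 + (-3 - 12)*3)*(-1/95) + 0) = √((-18 - 15*3)*(-1/95) + 0) = √((-18 - 45)*(-1/95) + 0) = √(-63*(-1/95) + 0) = √(63/95 + 0) = √(63/95) = 3*√665/95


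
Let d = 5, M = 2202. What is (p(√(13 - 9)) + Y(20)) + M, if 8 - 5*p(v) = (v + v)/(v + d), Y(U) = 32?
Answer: 78242/35 ≈ 2235.5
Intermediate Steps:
p(v) = 8/5 - 2*v/(5*(5 + v)) (p(v) = 8/5 - (v + v)/(5*(v + 5)) = 8/5 - 2*v/(5*(5 + v)))
(p(√(13 - 9)) + Y(20)) + M = (2*(20 + 3*√(13 - 9))/(5*(5 + √(13 - 9))) + 32) + 2202 = (2*(20 + 3*√4)/(5*(5 + √4)) + 32) + 2202 = (2*(20 + 3*2)/(5*(5 + 2)) + 32) + 2202 = ((⅖)*(20 + 6)/7 + 32) + 2202 = ((⅖)*(⅐)*26 + 32) + 2202 = (52/35 + 32) + 2202 = 1172/35 + 2202 = 78242/35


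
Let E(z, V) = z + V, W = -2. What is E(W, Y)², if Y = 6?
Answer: 16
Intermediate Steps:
E(z, V) = V + z
E(W, Y)² = (6 - 2)² = 4² = 16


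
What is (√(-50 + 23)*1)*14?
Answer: 42*I*√3 ≈ 72.746*I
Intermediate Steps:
(√(-50 + 23)*1)*14 = (√(-27)*1)*14 = ((3*I*√3)*1)*14 = (3*I*√3)*14 = 42*I*√3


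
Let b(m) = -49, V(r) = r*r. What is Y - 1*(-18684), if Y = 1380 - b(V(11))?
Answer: 20113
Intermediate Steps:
V(r) = r²
Y = 1429 (Y = 1380 - 1*(-49) = 1380 + 49 = 1429)
Y - 1*(-18684) = 1429 - 1*(-18684) = 1429 + 18684 = 20113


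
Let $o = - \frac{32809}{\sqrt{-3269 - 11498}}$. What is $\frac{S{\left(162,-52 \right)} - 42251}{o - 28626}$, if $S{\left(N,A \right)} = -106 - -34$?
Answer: $\frac{17890784569866}{12101863215373} + \frac{1388575307 i \sqrt{14767}}{12101863215373} \approx 1.4783 + 0.013943 i$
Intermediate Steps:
$S{\left(N,A \right)} = -72$ ($S{\left(N,A \right)} = -106 + 34 = -72$)
$o = \frac{32809 i \sqrt{14767}}{14767}$ ($o = - \frac{32809}{\sqrt{-14767}} = - \frac{32809}{i \sqrt{14767}} = - 32809 \left(- \frac{i \sqrt{14767}}{14767}\right) = \frac{32809 i \sqrt{14767}}{14767} \approx 269.99 i$)
$\frac{S{\left(162,-52 \right)} - 42251}{o - 28626} = \frac{-72 - 42251}{\frac{32809 i \sqrt{14767}}{14767} - 28626} = - \frac{42323}{-28626 + \frac{32809 i \sqrt{14767}}{14767}}$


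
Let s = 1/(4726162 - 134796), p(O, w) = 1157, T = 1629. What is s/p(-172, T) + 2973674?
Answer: 15796782133377389/5312210462 ≈ 2.9737e+6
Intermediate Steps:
s = 1/4591366 ≈ 2.1780e-7
s/p(-172, T) + 2973674 = (1/4591366)/1157 + 2973674 = (1/4591366)*(1/1157) + 2973674 = 1/5312210462 + 2973674 = 15796782133377389/5312210462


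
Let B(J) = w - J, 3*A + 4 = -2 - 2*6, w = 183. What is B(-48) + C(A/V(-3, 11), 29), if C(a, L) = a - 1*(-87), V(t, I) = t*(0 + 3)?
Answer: 956/3 ≈ 318.67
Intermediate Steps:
A = -6 (A = -4/3 + (-2 - 2*6)/3 = -4/3 + (-2 - 12)/3 = -4/3 + (⅓)*(-14) = -4/3 - 14/3 = -6)
V(t, I) = 3*t (V(t, I) = t*3 = 3*t)
B(J) = 183 - J
C(a, L) = 87 + a (C(a, L) = a + 87 = 87 + a)
B(-48) + C(A/V(-3, 11), 29) = (183 - 1*(-48)) + (87 - 6/(3*(-3))) = (183 + 48) + (87 - 6/(-9)) = 231 + (87 - 6*(-⅑)) = 231 + (87 + ⅔) = 231 + 263/3 = 956/3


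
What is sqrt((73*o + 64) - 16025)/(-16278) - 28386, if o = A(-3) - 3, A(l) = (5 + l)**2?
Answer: -28386 - 2*I*sqrt(993)/8139 ≈ -28386.0 - 0.0077434*I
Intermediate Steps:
o = 1 (o = (5 - 3)**2 - 3 = 2**2 - 3 = 4 - 3 = 1)
sqrt((73*o + 64) - 16025)/(-16278) - 28386 = sqrt((73*1 + 64) - 16025)/(-16278) - 28386 = sqrt((73 + 64) - 16025)*(-1/16278) - 28386 = sqrt(137 - 16025)*(-1/16278) - 28386 = sqrt(-15888)*(-1/16278) - 28386 = (4*I*sqrt(993))*(-1/16278) - 28386 = -2*I*sqrt(993)/8139 - 28386 = -28386 - 2*I*sqrt(993)/8139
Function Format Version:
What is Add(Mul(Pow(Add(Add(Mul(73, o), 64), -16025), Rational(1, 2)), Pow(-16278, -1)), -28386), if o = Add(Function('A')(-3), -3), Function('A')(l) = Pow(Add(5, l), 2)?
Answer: Add(-28386, Mul(Rational(-2, 8139), I, Pow(993, Rational(1, 2)))) ≈ Add(-28386., Mul(-0.0077434, I))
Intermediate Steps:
o = 1 (o = Add(Pow(Add(5, -3), 2), -3) = Add(Pow(2, 2), -3) = Add(4, -3) = 1)
Add(Mul(Pow(Add(Add(Mul(73, o), 64), -16025), Rational(1, 2)), Pow(-16278, -1)), -28386) = Add(Mul(Pow(Add(Add(Mul(73, 1), 64), -16025), Rational(1, 2)), Pow(-16278, -1)), -28386) = Add(Mul(Pow(Add(Add(73, 64), -16025), Rational(1, 2)), Rational(-1, 16278)), -28386) = Add(Mul(Pow(Add(137, -16025), Rational(1, 2)), Rational(-1, 16278)), -28386) = Add(Mul(Pow(-15888, Rational(1, 2)), Rational(-1, 16278)), -28386) = Add(Mul(Mul(4, I, Pow(993, Rational(1, 2))), Rational(-1, 16278)), -28386) = Add(Mul(Rational(-2, 8139), I, Pow(993, Rational(1, 2))), -28386) = Add(-28386, Mul(Rational(-2, 8139), I, Pow(993, Rational(1, 2))))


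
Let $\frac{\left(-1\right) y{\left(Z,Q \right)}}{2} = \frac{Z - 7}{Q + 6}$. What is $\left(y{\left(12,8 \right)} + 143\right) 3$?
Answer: $\frac{2988}{7} \approx 426.86$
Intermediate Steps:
$y{\left(Z,Q \right)} = - \frac{2 \left(-7 + Z\right)}{6 + Q}$ ($y{\left(Z,Q \right)} = - 2 \frac{Z - 7}{Q + 6} = - 2 \frac{-7 + Z}{6 + Q} = - \frac{2 \left(-7 + Z\right)}{6 + Q}$)
$\left(y{\left(12,8 \right)} + 143\right) 3 = \left(\frac{2 \left(7 - 12\right)}{6 + 8} + 143\right) 3 = \left(\frac{2 \left(7 - 12\right)}{14} + 143\right) 3 = \left(2 \cdot \frac{1}{14} \left(-5\right) + 143\right) 3 = \left(- \frac{5}{7} + 143\right) 3 = \frac{996}{7} \cdot 3 = \frac{2988}{7}$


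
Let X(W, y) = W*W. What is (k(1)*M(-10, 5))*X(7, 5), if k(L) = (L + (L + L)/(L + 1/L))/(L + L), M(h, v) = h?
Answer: -490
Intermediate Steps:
k(L) = (L + 2*L/(L + 1/L))/(2*L) (k(L) = (L + (2*L)/(L + 1/L))/((2*L)) = (L + 2*L/(L + 1/L))*(1/(2*L)) = (L + 2*L/(L + 1/L))/(2*L))
X(W, y) = W²
(k(1)*M(-10, 5))*X(7, 5) = (((1 + 1² + 2*1)/(2*(1 + 1²)))*(-10))*7² = (((1 + 1 + 2)/(2*(1 + 1)))*(-10))*49 = (((½)*4/2)*(-10))*49 = (((½)*(½)*4)*(-10))*49 = (1*(-10))*49 = -10*49 = -490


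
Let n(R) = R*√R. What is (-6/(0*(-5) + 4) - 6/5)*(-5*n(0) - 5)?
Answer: 27/2 ≈ 13.500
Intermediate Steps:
n(R) = R^(3/2)
(-6/(0*(-5) + 4) - 6/5)*(-5*n(0) - 5) = (-6/(0*(-5) + 4) - 6/5)*(-5*0^(3/2) - 5) = (-6/(0 + 4) - 6*⅕)*(-5*0 - 5) = (-6/4 - 6/5)*(0 - 5) = (-6*¼ - 6/5)*(-5) = (-3/2 - 6/5)*(-5) = -27/10*(-5) = 27/2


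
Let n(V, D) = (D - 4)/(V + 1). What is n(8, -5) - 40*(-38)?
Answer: 1519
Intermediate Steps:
n(V, D) = (-4 + D)/(1 + V)
n(8, -5) - 40*(-38) = (-4 - 5)/(1 + 8) - 40*(-38) = -9/9 + 1520 = (1/9)*(-9) + 1520 = -1 + 1520 = 1519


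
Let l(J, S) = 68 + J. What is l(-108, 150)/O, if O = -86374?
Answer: 20/43187 ≈ 0.00046310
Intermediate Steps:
l(-108, 150)/O = (68 - 108)/(-86374) = -40*(-1/86374) = 20/43187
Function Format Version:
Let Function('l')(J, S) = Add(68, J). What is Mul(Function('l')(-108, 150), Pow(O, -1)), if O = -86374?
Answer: Rational(20, 43187) ≈ 0.00046310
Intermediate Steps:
Mul(Function('l')(-108, 150), Pow(O, -1)) = Mul(Add(68, -108), Pow(-86374, -1)) = Mul(-40, Rational(-1, 86374)) = Rational(20, 43187)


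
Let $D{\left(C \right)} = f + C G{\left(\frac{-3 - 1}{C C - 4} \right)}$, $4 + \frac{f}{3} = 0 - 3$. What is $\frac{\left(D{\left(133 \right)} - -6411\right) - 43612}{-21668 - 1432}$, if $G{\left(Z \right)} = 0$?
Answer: $\frac{18611}{11550} \approx 1.6113$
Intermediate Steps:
$f = -21$ ($f = -12 + 3 \left(0 - 3\right) = -12 + 3 \left(-3\right) = -12 - 9 = -21$)
$D{\left(C \right)} = -21$ ($D{\left(C \right)} = -21 + C 0 = -21 + 0 = -21$)
$\frac{\left(D{\left(133 \right)} - -6411\right) - 43612}{-21668 - 1432} = \frac{\left(-21 - -6411\right) - 43612}{-21668 - 1432} = \frac{\left(-21 + 6411\right) - 43612}{-23100} = \left(6390 - 43612\right) \left(- \frac{1}{23100}\right) = \left(-37222\right) \left(- \frac{1}{23100}\right) = \frac{18611}{11550}$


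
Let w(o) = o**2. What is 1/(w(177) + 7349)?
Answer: 1/38678 ≈ 2.5855e-5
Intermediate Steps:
1/(w(177) + 7349) = 1/(177**2 + 7349) = 1/(31329 + 7349) = 1/38678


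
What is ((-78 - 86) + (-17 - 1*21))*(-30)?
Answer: 6060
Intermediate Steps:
((-78 - 86) + (-17 - 1*21))*(-30) = (-164 + (-17 - 21))*(-30) = (-164 - 38)*(-30) = -202*(-30) = 6060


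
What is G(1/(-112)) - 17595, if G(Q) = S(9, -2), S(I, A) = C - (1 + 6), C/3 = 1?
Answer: -17599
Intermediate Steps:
C = 3 (C = 3*1 = 3)
S(I, A) = -4 (S(I, A) = 3 - (1 + 6) = 3 - 1*7 = 3 - 7 = -4)
G(Q) = -4
G(1/(-112)) - 17595 = -4 - 17595 = -17599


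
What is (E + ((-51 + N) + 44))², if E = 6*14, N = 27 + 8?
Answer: 12544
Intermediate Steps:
N = 35
E = 84
(E + ((-51 + N) + 44))² = (84 + ((-51 + 35) + 44))² = (84 + (-16 + 44))² = (84 + 28)² = 112² = 12544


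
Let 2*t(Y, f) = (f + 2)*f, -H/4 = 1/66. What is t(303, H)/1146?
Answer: -32/623997 ≈ -5.1282e-5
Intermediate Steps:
H = -2/33 (H = -4/66 = -4*1/66 = -2/33 ≈ -0.060606)
t(Y, f) = f*(2 + f)/2 (t(Y, f) = ((f + 2)*f)/2 = ((2 + f)*f)/2 = (f*(2 + f))/2 = f*(2 + f)/2)
t(303, H)/1146 = ((½)*(-2/33)*(2 - 2/33))/1146 = ((½)*(-2/33)*(64/33))*(1/1146) = -64/1089*1/1146 = -32/623997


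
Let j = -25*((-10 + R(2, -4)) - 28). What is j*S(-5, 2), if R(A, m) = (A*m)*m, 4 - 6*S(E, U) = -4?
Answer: 200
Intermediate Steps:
S(E, U) = 4/3 (S(E, U) = ⅔ - ⅙*(-4) = ⅔ + ⅔ = 4/3)
R(A, m) = A*m²
j = 150 (j = -25*((-10 + 2*(-4)²) - 28) = -25*((-10 + 2*16) - 28) = -25*((-10 + 32) - 28) = -25*(22 - 28) = -25*(-6) = 150)
j*S(-5, 2) = 150*(4/3) = 200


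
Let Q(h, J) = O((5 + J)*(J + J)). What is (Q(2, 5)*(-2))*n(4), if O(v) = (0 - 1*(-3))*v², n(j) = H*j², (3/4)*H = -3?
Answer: 3840000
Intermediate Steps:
H = -4 (H = (4/3)*(-3) = -4)
n(j) = -4*j²
O(v) = 3*v² (O(v) = (0 + 3)*v² = 3*v²)
Q(h, J) = 12*J²*(5 + J)² (Q(h, J) = 3*((5 + J)*(J + J))² = 3*((5 + J)*(2*J))² = 3*(2*J*(5 + J))² = 3*(4*J²*(5 + J)²) = 12*J²*(5 + J)²)
(Q(2, 5)*(-2))*n(4) = ((12*5²*(5 + 5)²)*(-2))*(-4*4²) = ((12*25*10²)*(-2))*(-4*16) = ((12*25*100)*(-2))*(-64) = (30000*(-2))*(-64) = -60000*(-64) = 3840000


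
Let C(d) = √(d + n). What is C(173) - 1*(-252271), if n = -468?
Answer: 252271 + I*√295 ≈ 2.5227e+5 + 17.176*I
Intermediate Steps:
C(d) = √(-468 + d) (C(d) = √(d - 468) = √(-468 + d))
C(173) - 1*(-252271) = √(-468 + 173) - 1*(-252271) = √(-295) + 252271 = I*√295 + 252271 = 252271 + I*√295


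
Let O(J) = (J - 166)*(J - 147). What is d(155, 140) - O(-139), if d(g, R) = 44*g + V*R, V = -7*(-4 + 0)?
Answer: -76490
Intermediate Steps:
V = 28 (V = -7*(-4) = 28)
d(g, R) = 28*R + 44*g (d(g, R) = 44*g + 28*R = 28*R + 44*g)
O(J) = (-166 + J)*(-147 + J)
d(155, 140) - O(-139) = (28*140 + 44*155) - (24402 + (-139)**2 - 313*(-139)) = (3920 + 6820) - (24402 + 19321 + 43507) = 10740 - 1*87230 = 10740 - 87230 = -76490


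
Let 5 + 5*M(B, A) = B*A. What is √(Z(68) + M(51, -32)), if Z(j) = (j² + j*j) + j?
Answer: √224715/5 ≈ 94.808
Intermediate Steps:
Z(j) = j + 2*j² (Z(j) = (j² + j²) + j = 2*j² + j = j + 2*j²)
M(B, A) = -1 + A*B/5 (M(B, A) = -1 + (B*A)/5 = -1 + (A*B)/5 = -1 + A*B/5)
√(Z(68) + M(51, -32)) = √(68*(1 + 2*68) + (-1 + (⅕)*(-32)*51)) = √(68*(1 + 136) + (-1 - 1632/5)) = √(68*137 - 1637/5) = √(9316 - 1637/5) = √(44943/5) = √224715/5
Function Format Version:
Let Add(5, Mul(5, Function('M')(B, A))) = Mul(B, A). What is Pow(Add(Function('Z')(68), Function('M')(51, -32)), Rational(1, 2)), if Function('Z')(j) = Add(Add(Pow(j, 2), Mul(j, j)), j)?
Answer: Mul(Rational(1, 5), Pow(224715, Rational(1, 2))) ≈ 94.808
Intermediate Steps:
Function('Z')(j) = Add(j, Mul(2, Pow(j, 2))) (Function('Z')(j) = Add(Add(Pow(j, 2), Pow(j, 2)), j) = Add(Mul(2, Pow(j, 2)), j) = Add(j, Mul(2, Pow(j, 2))))
Function('M')(B, A) = Add(-1, Mul(Rational(1, 5), A, B)) (Function('M')(B, A) = Add(-1, Mul(Rational(1, 5), Mul(B, A))) = Add(-1, Mul(Rational(1, 5), Mul(A, B))) = Add(-1, Mul(Rational(1, 5), A, B)))
Pow(Add(Function('Z')(68), Function('M')(51, -32)), Rational(1, 2)) = Pow(Add(Mul(68, Add(1, Mul(2, 68))), Add(-1, Mul(Rational(1, 5), -32, 51))), Rational(1, 2)) = Pow(Add(Mul(68, Add(1, 136)), Add(-1, Rational(-1632, 5))), Rational(1, 2)) = Pow(Add(Mul(68, 137), Rational(-1637, 5)), Rational(1, 2)) = Pow(Add(9316, Rational(-1637, 5)), Rational(1, 2)) = Pow(Rational(44943, 5), Rational(1, 2)) = Mul(Rational(1, 5), Pow(224715, Rational(1, 2)))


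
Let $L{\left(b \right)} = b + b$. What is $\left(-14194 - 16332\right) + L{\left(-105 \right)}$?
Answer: $-30736$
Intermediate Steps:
$L{\left(b \right)} = 2 b$
$\left(-14194 - 16332\right) + L{\left(-105 \right)} = \left(-14194 - 16332\right) + 2 \left(-105\right) = \left(-14194 - 16332\right) - 210 = -30526 - 210 = -30736$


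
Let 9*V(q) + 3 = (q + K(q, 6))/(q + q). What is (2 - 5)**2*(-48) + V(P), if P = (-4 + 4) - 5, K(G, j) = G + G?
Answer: -2593/6 ≈ -432.17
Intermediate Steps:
K(G, j) = 2*G
P = -5 (P = 0 - 5 = -5)
V(q) = -1/6 (V(q) = -1/3 + ((q + 2*q)/(q + q))/9 = -1/3 + ((3*q)/((2*q)))/9 = -1/3 + ((3*q)*(1/(2*q)))/9 = -1/3 + (1/9)*(3/2) = -1/3 + 1/6 = -1/6)
(2 - 5)**2*(-48) + V(P) = (2 - 5)**2*(-48) - 1/6 = (-3)**2*(-48) - 1/6 = 9*(-48) - 1/6 = -432 - 1/6 = -2593/6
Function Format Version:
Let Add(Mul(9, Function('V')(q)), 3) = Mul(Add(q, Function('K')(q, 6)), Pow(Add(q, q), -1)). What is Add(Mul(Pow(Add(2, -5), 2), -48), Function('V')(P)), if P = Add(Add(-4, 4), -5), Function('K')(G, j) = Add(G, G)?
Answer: Rational(-2593, 6) ≈ -432.17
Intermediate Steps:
Function('K')(G, j) = Mul(2, G)
P = -5 (P = Add(0, -5) = -5)
Function('V')(q) = Rational(-1, 6) (Function('V')(q) = Add(Rational(-1, 3), Mul(Rational(1, 9), Mul(Add(q, Mul(2, q)), Pow(Add(q, q), -1)))) = Add(Rational(-1, 3), Mul(Rational(1, 9), Mul(Mul(3, q), Pow(Mul(2, q), -1)))) = Add(Rational(-1, 3), Mul(Rational(1, 9), Mul(Mul(3, q), Mul(Rational(1, 2), Pow(q, -1))))) = Add(Rational(-1, 3), Mul(Rational(1, 9), Rational(3, 2))) = Add(Rational(-1, 3), Rational(1, 6)) = Rational(-1, 6))
Add(Mul(Pow(Add(2, -5), 2), -48), Function('V')(P)) = Add(Mul(Pow(Add(2, -5), 2), -48), Rational(-1, 6)) = Add(Mul(Pow(-3, 2), -48), Rational(-1, 6)) = Add(Mul(9, -48), Rational(-1, 6)) = Add(-432, Rational(-1, 6)) = Rational(-2593, 6)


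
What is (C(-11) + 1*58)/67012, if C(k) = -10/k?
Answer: 162/184283 ≈ 0.00087908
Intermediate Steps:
(C(-11) + 1*58)/67012 = (-10/(-11) + 1*58)/67012 = (-10*(-1/11) + 58)*(1/67012) = (10/11 + 58)*(1/67012) = (648/11)*(1/67012) = 162/184283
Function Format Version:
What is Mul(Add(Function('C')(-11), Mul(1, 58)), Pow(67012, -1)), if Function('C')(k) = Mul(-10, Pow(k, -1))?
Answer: Rational(162, 184283) ≈ 0.00087908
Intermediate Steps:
Mul(Add(Function('C')(-11), Mul(1, 58)), Pow(67012, -1)) = Mul(Add(Mul(-10, Pow(-11, -1)), Mul(1, 58)), Pow(67012, -1)) = Mul(Add(Mul(-10, Rational(-1, 11)), 58), Rational(1, 67012)) = Mul(Add(Rational(10, 11), 58), Rational(1, 67012)) = Mul(Rational(648, 11), Rational(1, 67012)) = Rational(162, 184283)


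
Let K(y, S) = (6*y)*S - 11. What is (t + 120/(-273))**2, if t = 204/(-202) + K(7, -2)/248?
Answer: 17447337354001/5195518479424 ≈ 3.3582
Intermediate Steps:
K(y, S) = -11 + 6*S*y (K(y, S) = 6*S*y - 11 = -11 + 6*S*y)
t = -34891/25048 (t = 204/(-202) + (-11 + 6*(-2)*7)/248 = 204*(-1/202) + (-11 - 84)*(1/248) = -102/101 - 95*1/248 = -102/101 - 95/248 = -34891/25048 ≈ -1.3930)
(t + 120/(-273))**2 = (-34891/25048 + 120/(-273))**2 = (-34891/25048 + 120*(-1/273))**2 = (-34891/25048 - 40/91)**2 = (-4177001/2279368)**2 = 17447337354001/5195518479424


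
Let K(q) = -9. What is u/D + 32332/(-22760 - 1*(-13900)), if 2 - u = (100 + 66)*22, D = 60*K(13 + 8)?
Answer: 371993/119610 ≈ 3.1101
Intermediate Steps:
D = -540 (D = 60*(-9) = -540)
u = -3650 (u = 2 - (100 + 66)*22 = 2 - 166*22 = 2 - 1*3652 = 2 - 3652 = -3650)
u/D + 32332/(-22760 - 1*(-13900)) = -3650/(-540) + 32332/(-22760 - 1*(-13900)) = -3650*(-1/540) + 32332/(-22760 + 13900) = 365/54 + 32332/(-8860) = 365/54 + 32332*(-1/8860) = 365/54 - 8083/2215 = 371993/119610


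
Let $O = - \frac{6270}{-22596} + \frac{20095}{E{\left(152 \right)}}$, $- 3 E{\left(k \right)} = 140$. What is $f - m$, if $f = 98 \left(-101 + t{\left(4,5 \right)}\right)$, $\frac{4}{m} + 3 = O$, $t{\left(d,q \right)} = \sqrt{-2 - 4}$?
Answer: $- \frac{32305448294}{3263839} + 98 i \sqrt{6} \approx -9898.0 + 240.05 i$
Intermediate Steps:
$t{\left(d,q \right)} = i \sqrt{6}$ ($t{\left(d,q \right)} = \sqrt{-6} = i \sqrt{6}$)
$E{\left(k \right)} = - \frac{140}{3}$ ($E{\left(k \right)} = \left(- \frac{1}{3}\right) 140 = - \frac{140}{3}$)
$O = - \frac{3241243}{7532}$ ($O = - \frac{6270}{-22596} + \frac{20095}{- \frac{140}{3}} = \left(-6270\right) \left(- \frac{1}{22596}\right) + 20095 \left(- \frac{3}{140}\right) = \frac{1045}{3766} - \frac{12057}{28} = - \frac{3241243}{7532} \approx -430.33$)
$m = - \frac{30128}{3263839}$ ($m = \frac{4}{-3 - \frac{3241243}{7532}} = \frac{4}{- \frac{3263839}{7532}} = 4 \left(- \frac{7532}{3263839}\right) = - \frac{30128}{3263839} \approx -0.0092309$)
$f = -9898 + 98 i \sqrt{6}$ ($f = 98 \left(-101 + i \sqrt{6}\right) = -9898 + 98 i \sqrt{6} \approx -9898.0 + 240.05 i$)
$f - m = \left(-9898 + 98 i \sqrt{6}\right) - - \frac{30128}{3263839} = \left(-9898 + 98 i \sqrt{6}\right) + \frac{30128}{3263839} = - \frac{32305448294}{3263839} + 98 i \sqrt{6}$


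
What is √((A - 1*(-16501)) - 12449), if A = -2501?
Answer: √1551 ≈ 39.383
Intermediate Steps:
√((A - 1*(-16501)) - 12449) = √((-2501 - 1*(-16501)) - 12449) = √((-2501 + 16501) - 12449) = √(14000 - 12449) = √1551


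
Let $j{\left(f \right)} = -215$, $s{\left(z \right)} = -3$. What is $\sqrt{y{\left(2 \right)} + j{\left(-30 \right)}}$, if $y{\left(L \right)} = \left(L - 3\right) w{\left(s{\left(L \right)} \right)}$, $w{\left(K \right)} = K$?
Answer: $2 i \sqrt{53} \approx 14.56 i$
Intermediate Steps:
$y{\left(L \right)} = 9 - 3 L$ ($y{\left(L \right)} = \left(L - 3\right) \left(-3\right) = \left(-3 + L\right) \left(-3\right) = 9 - 3 L$)
$\sqrt{y{\left(2 \right)} + j{\left(-30 \right)}} = \sqrt{\left(9 - 6\right) - 215} = \sqrt{3 - 215} = \sqrt{-212} = 2 i \sqrt{53}$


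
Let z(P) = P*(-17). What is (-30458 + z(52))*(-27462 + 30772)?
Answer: -103742020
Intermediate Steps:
z(P) = -17*P
(-30458 + z(52))*(-27462 + 30772) = (-30458 - 17*52)*(-27462 + 30772) = (-30458 - 884)*3310 = -31342*3310 = -103742020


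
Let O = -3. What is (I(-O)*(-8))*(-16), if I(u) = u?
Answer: 384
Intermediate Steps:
(I(-O)*(-8))*(-16) = (-1*(-3)*(-8))*(-16) = (3*(-8))*(-16) = -24*(-16) = 384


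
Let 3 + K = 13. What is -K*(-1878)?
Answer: 18780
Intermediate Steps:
K = 10 (K = -3 + 13 = 10)
-K*(-1878) = -10*(-1878) = -1*(-18780) = 18780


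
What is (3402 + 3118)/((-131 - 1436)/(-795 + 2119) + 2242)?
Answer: 8632480/2966841 ≈ 2.9097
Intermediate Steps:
(3402 + 3118)/((-131 - 1436)/(-795 + 2119) + 2242) = 6520/(-1567/1324 + 2242) = 6520/(2966841/1324) = 6520*(1324/2966841) = 8632480/2966841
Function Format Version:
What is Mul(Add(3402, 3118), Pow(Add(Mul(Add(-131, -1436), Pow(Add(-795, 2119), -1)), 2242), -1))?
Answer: Rational(8632480, 2966841) ≈ 2.9097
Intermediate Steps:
Mul(Add(3402, 3118), Pow(Add(Mul(Add(-131, -1436), Pow(Add(-795, 2119), -1)), 2242), -1)) = Mul(6520, Pow(Add(Mul(-1567, Pow(1324, -1)), 2242), -1)) = Mul(6520, Pow(Add(Mul(-1567, Rational(1, 1324)), 2242), -1)) = Mul(6520, Pow(Add(Rational(-1567, 1324), 2242), -1)) = Mul(6520, Pow(Rational(2966841, 1324), -1)) = Mul(6520, Rational(1324, 2966841)) = Rational(8632480, 2966841)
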